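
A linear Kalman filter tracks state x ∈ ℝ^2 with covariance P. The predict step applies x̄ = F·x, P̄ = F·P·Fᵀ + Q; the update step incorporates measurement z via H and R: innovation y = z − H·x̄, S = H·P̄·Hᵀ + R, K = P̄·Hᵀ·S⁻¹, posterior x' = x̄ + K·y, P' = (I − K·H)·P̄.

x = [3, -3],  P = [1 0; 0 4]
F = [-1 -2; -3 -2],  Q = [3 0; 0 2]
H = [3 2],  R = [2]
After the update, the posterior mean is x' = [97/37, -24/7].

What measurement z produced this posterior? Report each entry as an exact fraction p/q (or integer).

z = [1]

x̄ = F·x = [3, -3]
P̄ = F·P·Fᵀ + Q = [20 19; 19 27]
S = H·P̄·Hᵀ + R = [518]
K = P̄·Hᵀ·S⁻¹ = [7/37; 3/14]
x' − x̄ = [-14/37, -3/7] = K·y
y = (KᵀK)⁻¹·Kᵀ·(x' − x̄) = [-2]
z = y + H·x̄ = [-2] + [3] = [1]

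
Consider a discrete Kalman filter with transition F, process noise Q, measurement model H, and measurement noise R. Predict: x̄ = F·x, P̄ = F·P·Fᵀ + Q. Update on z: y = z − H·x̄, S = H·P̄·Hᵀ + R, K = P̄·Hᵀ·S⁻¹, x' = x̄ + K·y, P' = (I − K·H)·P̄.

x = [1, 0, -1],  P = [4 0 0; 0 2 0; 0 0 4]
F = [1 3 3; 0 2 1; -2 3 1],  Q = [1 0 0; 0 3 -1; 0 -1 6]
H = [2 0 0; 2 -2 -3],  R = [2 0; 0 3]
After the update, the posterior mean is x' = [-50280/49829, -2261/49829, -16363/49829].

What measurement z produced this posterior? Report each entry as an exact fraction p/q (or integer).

x̄ = F·x = [-2, -1, -3]
P̄ = F·P·Fᵀ + Q = [59 24 22; 24 15 15; 22 15 44]
S = H·P̄·Hᵀ + R = [238 8; 8 419]
K = P̄·Hᵀ·S⁻¹ = [24705/49829 4/49829; 10164/49829 -3405/49829; 9690/49829 -14218/49829]
x' − x̄ = [49378/49829, 47568/49829, 133124/49829] = K·y
y = (KᵀK)⁻¹·Kᵀ·(x' − x̄) = [2, -8]
z = y + H·x̄ = [2, -8] + [-4, 7] = [-2, -1]

z = [-2, -1]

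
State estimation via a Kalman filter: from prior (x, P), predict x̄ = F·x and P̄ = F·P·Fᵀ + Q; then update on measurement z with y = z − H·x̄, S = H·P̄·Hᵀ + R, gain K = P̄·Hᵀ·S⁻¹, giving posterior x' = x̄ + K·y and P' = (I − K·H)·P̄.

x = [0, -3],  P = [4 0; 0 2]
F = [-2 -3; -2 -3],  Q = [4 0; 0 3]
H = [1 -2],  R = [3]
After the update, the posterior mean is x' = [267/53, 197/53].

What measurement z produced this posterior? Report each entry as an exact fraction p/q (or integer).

z = [-2]

x̄ = F·x = [9, 9]
P̄ = F·P·Fᵀ + Q = [38 34; 34 37]
S = H·P̄·Hᵀ + R = [53]
K = P̄·Hᵀ·S⁻¹ = [-30/53; -40/53]
x' − x̄ = [-210/53, -280/53] = K·y
y = (KᵀK)⁻¹·Kᵀ·(x' − x̄) = [7]
z = y + H·x̄ = [7] + [-9] = [-2]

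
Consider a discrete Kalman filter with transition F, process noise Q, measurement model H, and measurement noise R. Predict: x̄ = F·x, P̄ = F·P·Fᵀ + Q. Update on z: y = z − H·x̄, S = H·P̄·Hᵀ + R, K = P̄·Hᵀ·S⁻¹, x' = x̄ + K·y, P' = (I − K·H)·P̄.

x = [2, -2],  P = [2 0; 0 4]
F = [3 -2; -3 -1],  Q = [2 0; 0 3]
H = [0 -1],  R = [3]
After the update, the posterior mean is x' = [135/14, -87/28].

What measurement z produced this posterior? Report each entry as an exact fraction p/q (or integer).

z = [3]

x̄ = F·x = [10, -4]
P̄ = F·P·Fᵀ + Q = [36 -10; -10 25]
S = H·P̄·Hᵀ + R = [28]
K = P̄·Hᵀ·S⁻¹ = [5/14; -25/28]
x' − x̄ = [-5/14, 25/28] = K·y
y = (KᵀK)⁻¹·Kᵀ·(x' − x̄) = [-1]
z = y + H·x̄ = [-1] + [4] = [3]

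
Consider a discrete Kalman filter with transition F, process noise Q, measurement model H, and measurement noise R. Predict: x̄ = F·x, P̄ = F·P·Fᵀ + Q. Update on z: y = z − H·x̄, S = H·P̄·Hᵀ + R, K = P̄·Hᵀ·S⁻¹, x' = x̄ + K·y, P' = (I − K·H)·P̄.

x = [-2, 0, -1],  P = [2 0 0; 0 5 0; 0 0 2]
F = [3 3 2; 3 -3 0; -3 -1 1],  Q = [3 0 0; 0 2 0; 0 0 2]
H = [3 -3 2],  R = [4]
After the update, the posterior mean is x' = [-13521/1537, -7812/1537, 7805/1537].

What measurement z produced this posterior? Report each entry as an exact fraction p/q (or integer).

x̄ = F·x = [-8, -6, 5]
P̄ = F·P·Fᵀ + Q = [74 -27 -29; -27 65 -3; -29 -3 27]
S = H·P̄·Hᵀ + R = [1537]
K = P̄·Hᵀ·S⁻¹ = [245/1537; -282/1537; -24/1537]
x' − x̄ = [-1225/1537, 1410/1537, 120/1537] = K·y
y = (KᵀK)⁻¹·Kᵀ·(x' − x̄) = [-5]
z = y + H·x̄ = [-5] + [4] = [-1]

z = [-1]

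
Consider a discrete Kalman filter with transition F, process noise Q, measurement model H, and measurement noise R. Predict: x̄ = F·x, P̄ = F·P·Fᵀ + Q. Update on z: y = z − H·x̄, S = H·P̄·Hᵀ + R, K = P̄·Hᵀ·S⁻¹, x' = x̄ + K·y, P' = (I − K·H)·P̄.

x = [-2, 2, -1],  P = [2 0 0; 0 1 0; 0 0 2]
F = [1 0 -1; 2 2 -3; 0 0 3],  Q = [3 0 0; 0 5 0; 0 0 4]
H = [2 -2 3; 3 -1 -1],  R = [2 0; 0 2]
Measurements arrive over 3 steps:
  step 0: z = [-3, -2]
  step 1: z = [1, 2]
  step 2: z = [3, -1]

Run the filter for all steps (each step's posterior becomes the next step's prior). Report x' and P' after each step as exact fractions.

step 0: x' = [-6124/5855, -2468/5855, -3572/5855], P' = [12677/5855 26154/5855 8901/5855; 26154/5855 58233/5855 20437/5855; 8901/5855 20437/5855 8408/5855]
step 1: x' = [-25156463/67978039, -149490506/67978039, -62375519/67978039], P' = [206688227/67978039 448960041/67978039 161870614/67978039; 448960041/67978039 1028493843/67978039 378172328/67978039; 161870614/67978039 378172328/67978039 153333858/67978039]
step 2: x' = [70364048126/271476178213, 142380194038/271476178213, 309538822455/271476178213], P' = [857374081354/271476178213 1869058636908/271476178213 677213081522/271476178213; 1869058636908/271476178213 4288454343195/271476178213 1583328067853/271476178213; 677213081522/271476178213 1583328067853/271476178213 641714750175/271476178213]

step 0: x̄ = F·x = [-1, 3, -3]
step 0: P̄ = F·P·Fᵀ + Q = [7 10 -6; 10 35 -18; -6 -18 22]
step 0: y = z − H·x̄ = [14, 1]
step 0: S = H·P̄·Hᵀ + R = [432 -58; -58 62]
step 0: K = P̄·Hᵀ·S⁻¹ = [-251/11710 1488/5855; -2847/11710 -104/5855; 1076/5855 -1071/5855]
step 0: x' = x̄ + K·y = [-6124/5855, -2468/5855, -3572/5855]
step 0: P' = (I − K·H)·P̄ = [12677/5855 26154/5855 8901/5855; 26154/5855 58233/5855 20437/5855; 8901/5855 20437/5855 8408/5855]
step 1: x̄ = F·x = [-2552/5855, -6468/5855, -10716/5855]
step 1: P̄ = F·P·Fᵀ + Q = [20848/5855 17507/5855 1479/5855; 17507/5855 245763/5855 100356/5855; 1479/5855 100356/5855 99092/5855]
step 1: y = z − H·x̄ = [30171/5855, 2182/5855]
step 1: S = H·P̄·Hᵀ + R = [643402/5855 89279/5855; 89279/5855 630993/5855]
step 1: K = P̄·Hᵀ·S⁻¹ = [534107/67978039 4617013/67978039; -12275310/67978039 -29893024/67978039; 13699073/67978039 -22947172/67978039]
step 1: x' = x̄ + K·y = [-25156463/67978039, -149490506/67978039, -62375519/67978039]
step 1: P' = (I − K·H)·P̄ = [206688227/67978039 448960041/67978039 161870614/67978039; 448960041/67978039 1028493843/67978039 378172328/67978039; 161870614/67978039 378172328/67978039 153333858/67978039]
step 2: x̄ = F·x = [37219056/67978039, -162167381/67978039, -187126557/67978039]
step 2: P̄ = F·P·Fᵀ + Q = [240214974/67978039 205600384/67978039 25610268/67978039; 205600384/67978039 3771788221/67978039 1860252930/67978039; 25610268/67978039 1860252930/67978039 1651916878/67978039]
step 2: y = z − H·x̄ = [366540914/67978039, -528929145/67978039]
step 2: S = H·P̄·Hᵀ + R = [7390705744/67978039 703331526/67978039; 703331526/67978039 10054837891/67978039]
step 2: K = P̄·Hᵀ·S⁻¹ = [4135066729/271476178213 12925262816/271476178213; -88807209015/542952356426 -132303250162/271476178213; 112914277863/542952356426 -96701786731/271476178213]
step 2: x' = x̄ + K·y = [70364048126/271476178213, 142380194038/271476178213, 309538822455/271476178213]
step 2: P' = (I − K·H)·P̄ = [857374081354/271476178213 1869058636908/271476178213 677213081522/271476178213; 1869058636908/271476178213 4288454343195/271476178213 1583328067853/271476178213; 677213081522/271476178213 1583328067853/271476178213 641714750175/271476178213]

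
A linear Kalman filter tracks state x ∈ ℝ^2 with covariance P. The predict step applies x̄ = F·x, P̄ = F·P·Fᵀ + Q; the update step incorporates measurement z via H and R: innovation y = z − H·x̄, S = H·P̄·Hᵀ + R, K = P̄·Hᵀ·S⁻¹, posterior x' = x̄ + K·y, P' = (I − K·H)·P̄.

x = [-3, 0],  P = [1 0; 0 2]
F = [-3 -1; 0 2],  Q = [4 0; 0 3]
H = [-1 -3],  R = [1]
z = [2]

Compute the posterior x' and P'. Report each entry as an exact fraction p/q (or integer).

x̄ = F·x = [9, 0]
P̄ = F·P·Fᵀ + Q = [15 -4; -4 11]
y = z − H·x̄ = [11]
S = H·P̄·Hᵀ + R = [91]
K = P̄·Hᵀ·S⁻¹ = [-3/91; -29/91]
x' = x̄ + K·y = [786/91, -319/91]
P' = (I − K·H)·P̄ = [1356/91 -451/91; -451/91 160/91]

x' = [786/91, -319/91]
P' = [1356/91 -451/91; -451/91 160/91]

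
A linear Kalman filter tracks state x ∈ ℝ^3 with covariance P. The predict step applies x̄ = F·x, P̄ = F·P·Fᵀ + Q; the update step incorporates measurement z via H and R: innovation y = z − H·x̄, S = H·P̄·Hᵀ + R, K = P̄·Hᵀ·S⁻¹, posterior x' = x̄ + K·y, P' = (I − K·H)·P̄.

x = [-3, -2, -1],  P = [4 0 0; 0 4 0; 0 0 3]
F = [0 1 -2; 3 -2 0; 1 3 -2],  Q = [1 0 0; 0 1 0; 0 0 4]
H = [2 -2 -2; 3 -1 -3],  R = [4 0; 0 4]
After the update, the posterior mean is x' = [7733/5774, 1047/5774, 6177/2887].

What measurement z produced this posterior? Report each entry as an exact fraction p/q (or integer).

z = [-2, -3]

x̄ = F·x = [0, -5, -7]
P̄ = F·P·Fᵀ + Q = [17 -8 24; -8 53 -12; 24 -12 56]
S = H·P̄·Hᵀ + R = [284 224; 224 258]
K = P̄·Hᵀ·S⁻¹ = [857/5774 -1035/5774; -4025/5774 2577/5774; 1062/2887 -1862/2887]
x' − x̄ = [7733/5774, 29917/5774, 26386/2887] = K·y
y = (KᵀK)⁻¹·Kᵀ·(x' − x̄) = [-26, -29]
z = y + H·x̄ = [-26, -29] + [24, 26] = [-2, -3]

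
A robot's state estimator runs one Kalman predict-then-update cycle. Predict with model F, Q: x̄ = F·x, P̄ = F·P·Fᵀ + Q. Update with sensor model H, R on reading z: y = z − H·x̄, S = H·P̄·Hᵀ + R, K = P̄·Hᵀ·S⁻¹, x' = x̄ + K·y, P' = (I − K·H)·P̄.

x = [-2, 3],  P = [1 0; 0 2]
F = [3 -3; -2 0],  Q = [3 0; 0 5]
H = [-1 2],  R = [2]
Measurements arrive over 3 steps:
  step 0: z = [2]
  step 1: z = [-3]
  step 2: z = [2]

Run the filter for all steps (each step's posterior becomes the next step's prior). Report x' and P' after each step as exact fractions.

step 0: x' = [-249/46, -34/23], P' = [249/23 114/23; 114/23 63/23]
step 1: x' = [-2370/1711, -17919/8555], P' = [9390/1711 4206/1711; 4206/1711 13547/8555]
step 2: x' = [2220447/876544, 1992809/876544], P' = [2432589/438272 1090635/438272; 1090635/438272 699485/438272]

step 0: x̄ = F·x = [-15, 4]
step 0: P̄ = F·P·Fᵀ + Q = [30 -6; -6 9]
step 0: y = z − H·x̄ = [-21]
step 0: S = H·P̄·Hᵀ + R = [92]
step 0: K = P̄·Hᵀ·S⁻¹ = [-21/46; 6/23]
step 0: x' = x̄ + K·y = [-249/46, -34/23]
step 0: P' = (I − K·H)·P̄ = [249/23 114/23; 114/23 63/23]
step 1: x̄ = F·x = [-543/46, 249/23]
step 1: P̄ = F·P·Fᵀ + Q = [825/23 -810/23; -810/23 1111/23]
step 1: y = z − H·x̄ = [-1677/46]
step 1: S = H·P̄·Hᵀ + R = [8555/23]
step 1: K = P̄·Hᵀ·S⁻¹ = [-489/1711; 3032/8555]
step 1: x' = x̄ + K·y = [-2370/1711, -17919/8555]
step 1: P' = (I − K·H)·P̄ = [9390/1711 4206/1711; 4206/1711 13547/8555]
step 2: x̄ = F·x = [18207/8555, 4740/1711]
step 2: P̄ = F·P·Fᵀ + Q = [191598/8555 -31104/1711; -31104/1711 46115/1711]
step 2: y = z − H·x̄ = [-12083/8555]
step 2: S = H·P̄·Hᵀ + R = [1753088/8555]
step 2: K = P̄·Hᵀ·S⁻¹ = [-251319/876544; 308335/876544]
step 2: x' = x̄ + K·y = [2220447/876544, 1992809/876544]
step 2: P' = (I − K·H)·P̄ = [2432589/438272 1090635/438272; 1090635/438272 699485/438272]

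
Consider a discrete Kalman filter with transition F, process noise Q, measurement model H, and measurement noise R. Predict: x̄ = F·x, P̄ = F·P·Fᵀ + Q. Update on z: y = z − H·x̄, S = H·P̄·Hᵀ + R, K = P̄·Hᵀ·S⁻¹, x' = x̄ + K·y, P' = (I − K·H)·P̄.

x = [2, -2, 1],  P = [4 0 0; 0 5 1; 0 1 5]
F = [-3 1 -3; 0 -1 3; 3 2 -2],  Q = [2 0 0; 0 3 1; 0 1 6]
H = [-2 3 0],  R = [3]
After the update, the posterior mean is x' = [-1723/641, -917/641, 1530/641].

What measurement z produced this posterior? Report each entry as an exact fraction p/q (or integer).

x̄ = F·x = [-11, 5, 0]
P̄ = F·P·Fᵀ + Q = [82 -44 -4; -44 47 -31; -4 -31 74]
S = H·P̄·Hᵀ + R = [1282]
K = P̄·Hᵀ·S⁻¹ = [-148/641; 229/1282; -85/1282]
x' − x̄ = [5328/641, -4122/641, 1530/641] = K·y
y = (KᵀK)⁻¹·Kᵀ·(x' − x̄) = [-36]
z = y + H·x̄ = [-36] + [37] = [1]

z = [1]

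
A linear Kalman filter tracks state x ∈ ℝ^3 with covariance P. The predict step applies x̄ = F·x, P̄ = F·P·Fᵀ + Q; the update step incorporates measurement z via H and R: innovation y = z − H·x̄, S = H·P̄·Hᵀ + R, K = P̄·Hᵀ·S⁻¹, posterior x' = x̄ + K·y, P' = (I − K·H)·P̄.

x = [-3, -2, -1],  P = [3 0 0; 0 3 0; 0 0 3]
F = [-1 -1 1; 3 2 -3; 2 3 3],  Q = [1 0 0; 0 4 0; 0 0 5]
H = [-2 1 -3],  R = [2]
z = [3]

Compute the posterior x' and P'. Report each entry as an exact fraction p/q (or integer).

x' = [3508/721, -1342/103, -6207/721]
P' = [6534/721 -2134/103 -9318/721; -2134/103 6027/103 3423/103; -9318/721 3423/103 14327/721]

x̄ = F·x = [4, -10, -15]
P̄ = F·P·Fᵀ + Q = [10 -24 -6; -24 70 9; -6 9 71]
y = z − H·x̄ = [-24]
S = H·P̄·Hᵀ + R = [721]
K = P̄·Hᵀ·S⁻¹ = [-26/721; 13/103; -192/721]
x' = x̄ + K·y = [3508/721, -1342/103, -6207/721]
P' = (I − K·H)·P̄ = [6534/721 -2134/103 -9318/721; -2134/103 6027/103 3423/103; -9318/721 3423/103 14327/721]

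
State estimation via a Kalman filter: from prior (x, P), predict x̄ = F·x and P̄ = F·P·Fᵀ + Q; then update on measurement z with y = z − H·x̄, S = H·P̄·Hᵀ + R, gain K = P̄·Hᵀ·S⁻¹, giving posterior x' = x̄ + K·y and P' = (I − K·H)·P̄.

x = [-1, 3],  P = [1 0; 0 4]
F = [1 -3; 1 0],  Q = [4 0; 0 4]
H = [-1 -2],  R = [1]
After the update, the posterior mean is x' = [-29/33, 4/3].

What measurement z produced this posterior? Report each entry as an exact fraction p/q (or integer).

z = [-2]

x̄ = F·x = [-10, -1]
P̄ = F·P·Fᵀ + Q = [41 1; 1 5]
S = H·P̄·Hᵀ + R = [66]
K = P̄·Hᵀ·S⁻¹ = [-43/66; -1/6]
x' − x̄ = [301/33, 7/3] = K·y
y = (KᵀK)⁻¹·Kᵀ·(x' − x̄) = [-14]
z = y + H·x̄ = [-14] + [12] = [-2]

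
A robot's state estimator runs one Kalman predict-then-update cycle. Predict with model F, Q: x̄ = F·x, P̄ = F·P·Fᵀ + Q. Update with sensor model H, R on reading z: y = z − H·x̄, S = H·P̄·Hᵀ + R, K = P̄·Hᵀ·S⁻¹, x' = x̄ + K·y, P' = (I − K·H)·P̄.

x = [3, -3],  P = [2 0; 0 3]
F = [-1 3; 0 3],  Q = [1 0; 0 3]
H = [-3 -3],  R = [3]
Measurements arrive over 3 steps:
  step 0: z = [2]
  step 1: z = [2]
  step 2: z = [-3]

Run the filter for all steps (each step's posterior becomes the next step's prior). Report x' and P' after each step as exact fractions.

step 0: x̄ = F·x = [-12, -9]
step 0: P̄ = F·P·Fᵀ + Q = [30 27; 27 30]
step 0: y = z − H·x̄ = [-61]
step 0: S = H·P̄·Hᵀ + R = [1029]
step 0: K = P̄·Hᵀ·S⁻¹ = [-57/343; -57/343]
step 0: x' = x̄ + K·y = [-639/343, 390/343]
step 0: P' = (I − K·H)·P̄ = [543/343 -486/343; -486/343 543/343]
step 1: x̄ = F·x = [1809/343, 1170/343]
step 1: P̄ = F·P·Fᵀ + Q = [8689/343 6345/343; 6345/343 5916/343]
step 1: y = z − H·x̄ = [9623/343]
step 1: S = H·P̄·Hᵀ + R = [246684/343]
step 1: K = P̄·Hᵀ·S⁻¹ = [-7517/41114; -201/1348]
step 1: x' = x̄ + K·y = [5945/41114, -1041/1348]
step 1: P' = (I − K·H)·P̄ = [26542/20557 -747/674; -747/674 1695/1348]
step 2: x̄ = F·x = [-202393/82228, -3123/1348]
step 2: P̄ = F·P·Fᵀ + Q = [1665755/82228 19737/1348; 19737/1348 19299/1348]
step 2: y = z − H·x̄ = [-356343/20557]
step 2: S = H·P̄·Hᵀ + R = [11876214/20557]
step 2: K = P̄·Hᵀ·S⁻¹ = [-358714/1979369; -595299/3958738]
step 2: x' = x̄ + K·y = [5384563/7917476, 2295351/7917476]
step 2: P' = (I − K·H)·P̄ = [10163263/7917476 -8728407/7917476; -8728407/7917476 9919005/7917476]

step 0: x' = [-639/343, 390/343], P' = [543/343 -486/343; -486/343 543/343]
step 1: x' = [5945/41114, -1041/1348], P' = [26542/20557 -747/674; -747/674 1695/1348]
step 2: x' = [5384563/7917476, 2295351/7917476], P' = [10163263/7917476 -8728407/7917476; -8728407/7917476 9919005/7917476]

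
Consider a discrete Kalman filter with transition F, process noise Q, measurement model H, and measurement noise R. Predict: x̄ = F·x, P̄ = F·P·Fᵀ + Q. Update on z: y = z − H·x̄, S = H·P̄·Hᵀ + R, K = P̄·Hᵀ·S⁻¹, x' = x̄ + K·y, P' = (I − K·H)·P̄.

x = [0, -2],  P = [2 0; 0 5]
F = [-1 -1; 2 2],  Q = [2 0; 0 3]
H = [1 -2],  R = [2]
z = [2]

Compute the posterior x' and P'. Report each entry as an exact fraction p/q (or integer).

x' = [86/191, -156/191]
P' = [350/191 138/191; 138/191 145/191]

x̄ = F·x = [2, -4]
P̄ = F·P·Fᵀ + Q = [9 -14; -14 31]
y = z − H·x̄ = [-8]
S = H·P̄·Hᵀ + R = [191]
K = P̄·Hᵀ·S⁻¹ = [37/191; -76/191]
x' = x̄ + K·y = [86/191, -156/191]
P' = (I − K·H)·P̄ = [350/191 138/191; 138/191 145/191]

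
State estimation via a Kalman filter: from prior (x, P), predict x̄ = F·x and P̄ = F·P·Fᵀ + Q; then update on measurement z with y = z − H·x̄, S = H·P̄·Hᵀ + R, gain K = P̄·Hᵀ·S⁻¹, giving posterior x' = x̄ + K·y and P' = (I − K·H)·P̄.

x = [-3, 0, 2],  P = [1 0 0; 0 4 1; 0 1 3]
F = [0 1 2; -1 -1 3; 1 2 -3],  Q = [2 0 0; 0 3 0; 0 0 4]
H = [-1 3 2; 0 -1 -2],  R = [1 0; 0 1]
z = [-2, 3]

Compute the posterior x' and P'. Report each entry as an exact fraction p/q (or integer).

x' = [81/31, 979/496, -1269/496]
P' = [1309/62 661/62 -333/62; 661/62 8735/1488 -1587/496; -333/62 -1587/496 981/496]

x̄ = F·x = [4, 9, -9]
P̄ = F·P·Fᵀ + Q = [22 15 -9; 15 29 -27; -9 -27 36]
y = z − H·x̄ = [-7, -6]
S = H·P̄·Hᵀ + R = [50 -18; -18 66]
K = P̄·Hᵀ·S⁻¹ = [4/31 5/62; 273/496 787/1488; -135/496 -375/496]
x' = x̄ + K·y = [81/31, 979/496, -1269/496]
P' = (I − K·H)·P̄ = [1309/62 661/62 -333/62; 661/62 8735/1488 -1587/496; -333/62 -1587/496 981/496]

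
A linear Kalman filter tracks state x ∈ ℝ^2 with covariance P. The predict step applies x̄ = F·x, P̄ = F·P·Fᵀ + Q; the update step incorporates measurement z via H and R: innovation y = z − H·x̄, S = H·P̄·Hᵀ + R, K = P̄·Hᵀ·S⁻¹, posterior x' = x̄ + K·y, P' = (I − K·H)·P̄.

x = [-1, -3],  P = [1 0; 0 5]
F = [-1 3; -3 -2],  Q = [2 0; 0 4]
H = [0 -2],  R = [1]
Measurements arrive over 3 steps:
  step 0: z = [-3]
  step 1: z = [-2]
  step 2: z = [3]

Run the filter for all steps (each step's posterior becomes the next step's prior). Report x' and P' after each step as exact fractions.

step 0: x̄ = F·x = [-8, 9]
step 0: P̄ = F·P·Fᵀ + Q = [48 -27; -27 33]
step 0: y = z − H·x̄ = [15]
step 0: S = H·P̄·Hᵀ + R = [133]
step 0: K = P̄·Hᵀ·S⁻¹ = [54/133; -66/133]
step 0: x' = x̄ + K·y = [-254/133, 207/133]
step 0: P' = (I − K·H)·P̄ = [3468/133 -27/133; -27/133 33/133]
step 1: x̄ = F·x = [125/19, 348/133]
step 1: P̄ = F·P·Fᵀ + Q = [599/19 1485/19; 1485/19 31552/133]
step 1: y = z − H·x̄ = [430/133]
step 1: S = H·P̄·Hᵀ + R = [126341/133]
step 1: K = P̄·Hᵀ·S⁻¹ = [-20790/126341; -63104/126341]
step 1: x' = x̄ + K·y = [763975/126341, 126556/126341]
step 1: P' = (I − K·H)·P̄ = [733261/126341 10395/126341; 10395/126341 31552/126341]
step 2: x̄ = F·x = [-384307/126341, -2545037/126341]
step 2: P̄ = F·P·Fᵀ + Q = [1207541/126341 1937706/126341; 1937706/126341 7355661/126341]
step 2: y = z − H·x̄ = [-4711051/126341]
step 2: S = H·P̄·Hᵀ + R = [29548985/126341]
step 2: K = P̄·Hᵀ·S⁻¹ = [-3875412/29548985; -14711322/29548985]
step 2: x' = x̄ + K·y = [54625037/29548985, -46679003/29548985]
step 2: P' = (I − K·H)·P̄ = [163547801/29548985 1937706/29548985; 1937706/29548985 7355661/29548985]

step 0: x' = [-254/133, 207/133], P' = [3468/133 -27/133; -27/133 33/133]
step 1: x' = [763975/126341, 126556/126341], P' = [733261/126341 10395/126341; 10395/126341 31552/126341]
step 2: x' = [54625037/29548985, -46679003/29548985], P' = [163547801/29548985 1937706/29548985; 1937706/29548985 7355661/29548985]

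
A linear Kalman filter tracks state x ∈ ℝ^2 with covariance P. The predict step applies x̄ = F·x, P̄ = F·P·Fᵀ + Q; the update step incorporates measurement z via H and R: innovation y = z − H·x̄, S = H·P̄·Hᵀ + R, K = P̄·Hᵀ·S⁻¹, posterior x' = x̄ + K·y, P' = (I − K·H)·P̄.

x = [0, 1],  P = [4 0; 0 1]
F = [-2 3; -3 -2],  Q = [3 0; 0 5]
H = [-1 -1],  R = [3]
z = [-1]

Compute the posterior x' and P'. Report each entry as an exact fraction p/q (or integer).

x' = [3, -2]
P' = [255/28 -63/8; -63/8 153/16]

x̄ = F·x = [3, -2]
P̄ = F·P·Fᵀ + Q = [28 18; 18 45]
y = z − H·x̄ = [0]
S = H·P̄·Hᵀ + R = [112]
K = P̄·Hᵀ·S⁻¹ = [-23/56; -9/16]
x' = x̄ + K·y = [3, -2]
P' = (I − K·H)·P̄ = [255/28 -63/8; -63/8 153/16]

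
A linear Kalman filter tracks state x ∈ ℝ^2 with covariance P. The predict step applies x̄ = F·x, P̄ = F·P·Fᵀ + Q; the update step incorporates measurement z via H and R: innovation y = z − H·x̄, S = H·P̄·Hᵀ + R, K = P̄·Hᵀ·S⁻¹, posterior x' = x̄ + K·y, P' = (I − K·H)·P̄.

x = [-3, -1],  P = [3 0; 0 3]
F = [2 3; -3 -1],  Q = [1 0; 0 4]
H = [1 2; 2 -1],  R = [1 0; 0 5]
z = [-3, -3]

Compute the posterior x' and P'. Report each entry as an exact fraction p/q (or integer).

x̄ = F·x = [-9, 10]
P̄ = F·P·Fᵀ + Q = [40 -27; -27 34]
y = z − H·x̄ = [-14, 25]
S = H·P̄·Hᵀ + R = [69 -69; -69 307]
K = P̄·Hᵀ·S⁻¹ = [3085/16422 93/238; 6515/16422 -47/238]
x' = x̄ + K·y = [-30563/16422, -8065/16422]
P' = (I − K·H)·P̄ = [13451/16422 -5183/16422; -5183/16422 5849/16422]

x' = [-30563/16422, -8065/16422]
P' = [13451/16422 -5183/16422; -5183/16422 5849/16422]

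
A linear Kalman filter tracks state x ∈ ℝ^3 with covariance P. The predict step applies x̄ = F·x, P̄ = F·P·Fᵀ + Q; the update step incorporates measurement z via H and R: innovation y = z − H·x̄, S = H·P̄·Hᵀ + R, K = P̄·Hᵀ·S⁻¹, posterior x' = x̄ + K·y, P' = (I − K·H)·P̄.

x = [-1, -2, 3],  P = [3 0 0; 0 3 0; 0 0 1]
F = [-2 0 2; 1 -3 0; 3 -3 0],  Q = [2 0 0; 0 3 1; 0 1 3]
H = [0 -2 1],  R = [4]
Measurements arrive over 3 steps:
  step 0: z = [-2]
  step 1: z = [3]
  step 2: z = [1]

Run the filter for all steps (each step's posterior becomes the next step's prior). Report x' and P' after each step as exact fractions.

step 0: x̄ = F·x = [8, 5, 3]
step 0: P̄ = F·P·Fᵀ + Q = [18 -6 -18; -6 33 37; -18 37 57]
step 0: y = z − H·x̄ = [5]
step 0: S = H·P̄·Hᵀ + R = [45]
step 0: K = P̄·Hᵀ·S⁻¹ = [-2/15; -29/45; -17/45]
step 0: x' = x̄ + K·y = [22/3, 16/9, 10/9]
step 0: P' = (I − K·H)·P̄ = [86/5 -148/15 -304/15; -148/15 644/45 1172/45; -304/15 1172/45 2276/45]
step 1: x̄ = F·x = [-112/9, 2, 50/3]
step 1: P̄ = F·P·Fᵀ + Q = [19586/45 -1452/5 -6604/15; -1452/5 1041/5 1499/5; -6604/15 1499/5 2321/5]
step 1: y = z − H·x̄ = [-29/3]
step 1: S = H·P̄·Hᵀ + R = [509/5]
step 1: K = P̄·Hᵀ·S⁻¹ = [2108/1527; -583/509; -677/509]
step 1: x' = x̄ + K·y = [-39380/1527, 19961/1527, 45083/1527]
step 1: P' = (I − K·H)·P̄ = [368374/1527 -197648/1527 -386864/1527; -197648/1527 37996/509 73660/509; -386864/1527 73660/509 144612/509]
step 2: x̄ = F·x = [168926/1527, -99263/1527, -59341/509]
step 2: P̄ = F·P·Fᵀ + Q = [6306806/1527 -1340748/509 -2347732/509; -1340748/509 2584735/1527 1501439/509; -2347732/509 1501439/509 2634501/509]
step 2: y = z − H·x̄ = [-18976/1527]
step 2: S = H·P̄·Hᵀ + R = [231283/1527]
step 2: K = P̄·Hᵀ·S⁻¹ = [1001292/231283; -665153/231283; -1105131/231283]
step 2: x' = x̄ + K·y = [39428674/693849, -6768763/231283, -13230339/231283]
step 2: P' = (I − K·H)·P̄ = [896014426/693849 -173061088/231283 -342117008/231283; -173061088/231283 101752948/231283 200845284/231283; -342117008/231283 200845284/231283 397270044/231283]

step 0: x' = [22/3, 16/9, 10/9], P' = [86/5 -148/15 -304/15; -148/15 644/45 1172/45; -304/15 1172/45 2276/45]
step 1: x' = [-39380/1527, 19961/1527, 45083/1527], P' = [368374/1527 -197648/1527 -386864/1527; -197648/1527 37996/509 73660/509; -386864/1527 73660/509 144612/509]
step 2: x' = [39428674/693849, -6768763/231283, -13230339/231283], P' = [896014426/693849 -173061088/231283 -342117008/231283; -173061088/231283 101752948/231283 200845284/231283; -342117008/231283 200845284/231283 397270044/231283]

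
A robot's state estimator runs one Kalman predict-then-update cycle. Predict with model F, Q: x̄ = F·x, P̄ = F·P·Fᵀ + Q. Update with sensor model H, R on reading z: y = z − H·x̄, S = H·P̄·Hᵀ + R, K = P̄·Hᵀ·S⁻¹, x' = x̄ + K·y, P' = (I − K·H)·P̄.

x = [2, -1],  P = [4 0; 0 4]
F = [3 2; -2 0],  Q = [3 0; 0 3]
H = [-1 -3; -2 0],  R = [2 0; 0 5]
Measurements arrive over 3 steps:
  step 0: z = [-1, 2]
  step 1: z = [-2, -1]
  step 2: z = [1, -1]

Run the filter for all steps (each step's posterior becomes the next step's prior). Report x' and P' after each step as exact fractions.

step 0: x' = [-16409/17744, 10261/17744], P' = [21655/17744 -7275/17744; -7275/17744 6287/17744]
step 1: x' = [2172165/7601051, 4426069/7601051], P' = [8407375/7601051 -2880135/7601051; -2880135/7601051 2601049/7601051]
step 2: x' = [10596408997/15100053579, -900110084/1677783731], P' = [16600905580/15100053579 -630573920/1677783731; -630573920/1677783731 571718254/1677783731]

step 0: x̄ = F·x = [4, -4]
step 0: P̄ = F·P·Fᵀ + Q = [55 -24; -24 19]
step 0: y = z − H·x̄ = [-9, 10]
step 0: S = H·P̄·Hᵀ + R = [84 -34; -34 225]
step 0: K = P̄·Hᵀ·S⁻¹ = [85/17744 -4331/8872; -5793/17744 1455/8872]
step 0: x' = x̄ + K·y = [-16409/17744, 10261/17744]
step 0: P' = (I − K·H)·P̄ = [21655/17744 -7275/17744; -7275/17744 6287/17744]
step 1: x̄ = F·x = [-28705/17744, 16409/8872]
step 1: P̄ = F·P·Fᵀ + Q = [185975/17744 -50415/8872; -50415/8872 34963/4436]
step 1: y = z − H·x̄ = [34261/17744, -37577/8872]
step 1: S = H·P̄·Hᵀ + R = [875151/17744 -116515/8872; -116515/8872 208155/4436]
step 1: K = P̄·Hᵀ·S⁻¹ = [116515/7601051 -3362950/7601051; -2461506/7601051 1152054/7601051]
step 1: x' = x̄ + K·y = [2172165/7601051, 4426069/7601051]
step 1: P' = (I − K·H)·P̄ = [8407375/7601051 -2880135/7601051; -2880135/7601051 2601049/7601051]
step 2: x̄ = F·x = [15368633/7601051, -4344330/7601051]
step 2: P̄ = F·P·Fᵀ + Q = [74312104/7601051 -38923710/7601051; -38923710/7601051 56432653/7601051]
step 2: y = z − H·x̄ = [9936694/7601051, 23136215/7601051]
step 2: S = H·P̄·Hᵀ + R = [363865823/7601051 -84918052/7601051; -84918052/7601051 335253671/7601051]
step 2: K = P̄·Hᵀ·S⁻¹ = [212295130/15100053579 -6640362232/15100053579; -542290421/1677783731 252229568/1677783731]
step 2: x' = x̄ + K·y = [10596408997/15100053579, -900110084/1677783731]
step 2: P' = (I − K·H)·P̄ = [16600905580/15100053579 -630573920/1677783731; -630573920/1677783731 571718254/1677783731]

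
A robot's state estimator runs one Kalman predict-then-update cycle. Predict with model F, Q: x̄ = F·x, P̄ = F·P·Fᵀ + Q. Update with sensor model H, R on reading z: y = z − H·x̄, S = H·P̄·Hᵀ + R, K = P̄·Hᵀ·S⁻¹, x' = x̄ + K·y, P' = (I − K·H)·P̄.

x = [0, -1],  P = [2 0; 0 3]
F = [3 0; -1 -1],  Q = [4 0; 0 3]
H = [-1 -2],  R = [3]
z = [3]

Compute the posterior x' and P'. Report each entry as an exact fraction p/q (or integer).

x̄ = F·x = [0, 1]
P̄ = F·P·Fᵀ + Q = [22 -6; -6 8]
y = z − H·x̄ = [5]
S = H·P̄·Hᵀ + R = [33]
K = P̄·Hᵀ·S⁻¹ = [-10/33; -10/33]
x' = x̄ + K·y = [-50/33, -17/33]
P' = (I − K·H)·P̄ = [626/33 -298/33; -298/33 164/33]

x' = [-50/33, -17/33]
P' = [626/33 -298/33; -298/33 164/33]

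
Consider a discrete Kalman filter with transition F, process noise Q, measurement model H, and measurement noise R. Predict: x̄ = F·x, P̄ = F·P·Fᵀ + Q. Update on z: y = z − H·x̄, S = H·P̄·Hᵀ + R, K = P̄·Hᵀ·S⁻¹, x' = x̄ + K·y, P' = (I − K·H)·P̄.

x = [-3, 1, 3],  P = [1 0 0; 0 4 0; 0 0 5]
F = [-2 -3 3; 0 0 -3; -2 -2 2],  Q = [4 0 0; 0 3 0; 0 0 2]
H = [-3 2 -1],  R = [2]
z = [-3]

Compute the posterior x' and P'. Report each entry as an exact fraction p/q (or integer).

x' = [-155/409, -2484/2045, 3614/2045]
P' = [1956/409 3258/409 814/409; 3258/409 30039/2045 10686/2045; 814/409 10686/2045 9714/2045]

x̄ = F·x = [12, -9, 10]
P̄ = F·P·Fᵀ + Q = [89 -45 58; -45 48 -30; 58 -30 42]
y = z − H·x̄ = [61]
S = H·P̄·Hᵀ + R = [2045]
K = P̄·Hᵀ·S⁻¹ = [-83/409; 261/2045; -276/2045]
x' = x̄ + K·y = [-155/409, -2484/2045, 3614/2045]
P' = (I − K·H)·P̄ = [1956/409 3258/409 814/409; 3258/409 30039/2045 10686/2045; 814/409 10686/2045 9714/2045]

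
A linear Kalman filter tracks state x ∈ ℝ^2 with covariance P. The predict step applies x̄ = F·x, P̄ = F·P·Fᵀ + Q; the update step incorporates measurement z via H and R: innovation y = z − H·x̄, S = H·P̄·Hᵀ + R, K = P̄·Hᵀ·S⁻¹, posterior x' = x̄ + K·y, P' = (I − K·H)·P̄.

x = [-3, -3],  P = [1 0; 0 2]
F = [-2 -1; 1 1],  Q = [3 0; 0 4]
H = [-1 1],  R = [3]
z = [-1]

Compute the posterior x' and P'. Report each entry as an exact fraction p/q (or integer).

x̄ = F·x = [9, -6]
P̄ = F·P·Fᵀ + Q = [9 -4; -4 7]
y = z − H·x̄ = [14]
S = H·P̄·Hᵀ + R = [27]
K = P̄·Hᵀ·S⁻¹ = [-13/27; 11/27]
x' = x̄ + K·y = [61/27, -8/27]
P' = (I − K·H)·P̄ = [74/27 35/27; 35/27 68/27]

x' = [61/27, -8/27]
P' = [74/27 35/27; 35/27 68/27]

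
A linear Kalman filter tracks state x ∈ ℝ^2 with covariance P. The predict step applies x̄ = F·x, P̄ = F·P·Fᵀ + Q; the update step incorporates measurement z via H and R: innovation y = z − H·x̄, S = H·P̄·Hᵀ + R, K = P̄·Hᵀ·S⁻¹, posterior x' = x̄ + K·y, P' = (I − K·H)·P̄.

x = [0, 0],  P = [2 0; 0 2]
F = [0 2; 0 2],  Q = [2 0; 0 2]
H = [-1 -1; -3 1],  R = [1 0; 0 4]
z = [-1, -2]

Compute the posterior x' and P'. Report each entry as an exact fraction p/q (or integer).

x' = [137/194, 61/194]
P' = [55/194 -1/194; -1/194 127/194]

x̄ = F·x = [0, 0]
P̄ = F·P·Fᵀ + Q = [10 8; 8 10]
y = z − H·x̄ = [-1, -2]
S = H·P̄·Hᵀ + R = [37 36; 36 56]
K = P̄·Hᵀ·S⁻¹ = [-27/97 -83/388; -63/97 65/388]
x' = x̄ + K·y = [137/194, 61/194]
P' = (I − K·H)·P̄ = [55/194 -1/194; -1/194 127/194]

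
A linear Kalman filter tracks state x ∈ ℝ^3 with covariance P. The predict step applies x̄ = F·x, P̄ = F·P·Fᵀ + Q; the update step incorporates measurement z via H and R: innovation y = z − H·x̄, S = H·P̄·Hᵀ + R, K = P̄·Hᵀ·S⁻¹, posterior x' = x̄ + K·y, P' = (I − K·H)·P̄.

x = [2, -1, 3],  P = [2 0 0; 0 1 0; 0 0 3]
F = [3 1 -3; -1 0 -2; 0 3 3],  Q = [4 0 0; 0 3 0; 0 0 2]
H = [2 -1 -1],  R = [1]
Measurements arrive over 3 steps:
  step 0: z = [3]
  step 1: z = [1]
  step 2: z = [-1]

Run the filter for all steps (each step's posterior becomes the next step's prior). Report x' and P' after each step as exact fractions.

step 0: x' = [-16/67, -1919/268, 249/67], P' = [214/67 104/67 296/67; 104/67 3931/268 -781/67; 296/67 -781/67 1390/67]
step 1: x' = [-307223/52873, 28081/52873, -693477/52873], P' = [1710398/158619 -1109957/158619 4433372/158619; -1109957/158619 4857731/158619 -7134569/158619; 4433372/158619 -7134569/158619 16021826/158619]
step 2: x' = [-2620919219/358411301, 2946419569/358411301, -7838032416/358411301], P' = [5062519142/358411301 -5259930023/358411301 15178283558/358411301; -5259930023/358411301 17256976877/358411301 -27942281145/358411301; 15178283558/358411301 -27942281145/358411301 58409175667/358411301]

step 0: x̄ = F·x = [-4, -8, 6]
step 0: P̄ = F·P·Fᵀ + Q = [50 12 -24; 12 17 -18; -24 -18 38]
step 0: y = z − H·x̄ = [9]
step 0: S = H·P̄·Hᵀ + R = [268]
step 0: K = P̄·Hᵀ·S⁻¹ = [28/67; 25/268; -17/67]
step 0: x' = x̄ + K·y = [-16/67, -1919/268, 249/67]
step 0: P' = (I − K·H)·P̄ = [214/67 104/67 296/67; 104/67 3931/268 -781/67; 296/67 -781/67 1390/67]
step 1: x̄ = F·x = [-5099/268, -482/67, -2769/268]
step 1: P̄ = F·P·Fᵀ + Q = [62675/268 8268/67 -5103/268; 8268/67 7159/67 -4854/67; -5103/268 -4854/67 29723/268]
step 1: y = z − H·x̄ = [5769/268]
step 1: S = H·P̄·Hᵀ + R = [158619/268]
step 1: K = P̄·Hᵀ·S⁻¹ = [97381/158619; 56924/158619; -20513/158619]
step 1: x' = x̄ + K·y = [-307223/52873, 28081/52873, -693477/52873]
step 1: P' = (I − K·H)·P̄ = [1710398/158619 -1109957/158619 4433372/158619; -1109957/158619 4857731/158619 -7134569/158619; 4433372/158619 -7134569/158619 16021826/158619]
step 2: x̄ = F·x = [1186843/52873, 1694177/52873, -1996188/52873]
step 2: P̄ = F·P·Fᵀ + Q = [121429199/158619 31026247/52873 -18968364/52873; 31026247/52873 28002349/52873 -21097929/52873; -18968364/52873 -21097929/52873 19937003/52873]
step 2: y = z − H·x̄ = [-2728570/52873]
step 2: S = H·P̄·Hᵀ + R = [358411301/158619]
step 2: K = P̄·Hᵀ·S⁻¹ = [206684749/358411301; 165444222/358411301; -110327406/358411301]
step 2: x' = x̄ + K·y = [-2620919219/358411301, 2946419569/358411301, -7838032416/358411301]
step 2: P' = (I − K·H)·P̄ = [5062519142/358411301 -5259930023/358411301 15178283558/358411301; -5259930023/358411301 17256976877/358411301 -27942281145/358411301; 15178283558/358411301 -27942281145/358411301 58409175667/358411301]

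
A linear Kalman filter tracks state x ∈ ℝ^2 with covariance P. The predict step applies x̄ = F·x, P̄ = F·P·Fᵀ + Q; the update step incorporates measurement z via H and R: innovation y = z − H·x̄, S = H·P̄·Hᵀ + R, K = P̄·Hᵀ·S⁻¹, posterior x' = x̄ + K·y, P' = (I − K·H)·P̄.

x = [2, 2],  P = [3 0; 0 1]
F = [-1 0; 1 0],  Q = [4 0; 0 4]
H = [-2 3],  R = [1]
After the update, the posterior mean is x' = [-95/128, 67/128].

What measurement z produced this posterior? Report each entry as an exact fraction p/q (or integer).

x̄ = F·x = [-2, 2]
P̄ = F·P·Fᵀ + Q = [7 -3; -3 7]
S = H·P̄·Hᵀ + R = [128]
K = P̄·Hᵀ·S⁻¹ = [-23/128; 27/128]
x' − x̄ = [161/128, -189/128] = K·y
y = (KᵀK)⁻¹·Kᵀ·(x' − x̄) = [-7]
z = y + H·x̄ = [-7] + [10] = [3]

z = [3]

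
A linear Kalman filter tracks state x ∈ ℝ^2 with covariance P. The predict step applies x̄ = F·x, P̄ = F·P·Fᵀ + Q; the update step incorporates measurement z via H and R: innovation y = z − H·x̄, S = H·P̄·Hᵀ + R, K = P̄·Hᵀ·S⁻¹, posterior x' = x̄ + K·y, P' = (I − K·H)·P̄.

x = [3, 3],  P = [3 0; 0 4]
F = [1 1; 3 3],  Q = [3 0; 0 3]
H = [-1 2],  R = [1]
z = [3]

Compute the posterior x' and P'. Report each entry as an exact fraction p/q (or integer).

x̄ = F·x = [6, 18]
P̄ = F·P·Fᵀ + Q = [10 21; 21 66]
y = z − H·x̄ = [-27]
S = H·P̄·Hᵀ + R = [191]
K = P̄·Hᵀ·S⁻¹ = [32/191; 111/191]
x' = x̄ + K·y = [282/191, 441/191]
P' = (I − K·H)·P̄ = [886/191 459/191; 459/191 285/191]

x' = [282/191, 441/191]
P' = [886/191 459/191; 459/191 285/191]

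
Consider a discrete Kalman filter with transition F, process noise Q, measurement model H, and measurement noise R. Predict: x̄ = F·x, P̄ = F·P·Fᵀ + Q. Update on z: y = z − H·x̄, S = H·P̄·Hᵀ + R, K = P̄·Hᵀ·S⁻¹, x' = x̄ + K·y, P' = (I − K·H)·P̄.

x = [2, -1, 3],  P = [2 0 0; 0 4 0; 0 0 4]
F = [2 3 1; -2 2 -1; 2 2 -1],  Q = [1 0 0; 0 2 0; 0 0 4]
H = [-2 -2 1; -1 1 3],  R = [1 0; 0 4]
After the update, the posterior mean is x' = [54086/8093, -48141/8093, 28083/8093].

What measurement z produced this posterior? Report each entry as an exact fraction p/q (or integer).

x̄ = F·x = [4, -9, -1]
P̄ = F·P·Fᵀ + Q = [49 12 28; 12 30 12; 28 12 32]
S = H·P̄·Hᵀ + R = [285 -122; -122 251]
K = P̄·Hᵀ·S⁻¹ = [-17860/56651 1927/56651; -11484/56651 6606/56651; -2288/56651 16944/56651]
x' − x̄ = [21714/8093, 24696/8093, 36176/8093] = K·y
y = (KᵀK)⁻¹·Kᵀ·(x' − x̄) = [-7, 14]
z = y + H·x̄ = [-7, 14] + [9, -16] = [2, -2]

z = [2, -2]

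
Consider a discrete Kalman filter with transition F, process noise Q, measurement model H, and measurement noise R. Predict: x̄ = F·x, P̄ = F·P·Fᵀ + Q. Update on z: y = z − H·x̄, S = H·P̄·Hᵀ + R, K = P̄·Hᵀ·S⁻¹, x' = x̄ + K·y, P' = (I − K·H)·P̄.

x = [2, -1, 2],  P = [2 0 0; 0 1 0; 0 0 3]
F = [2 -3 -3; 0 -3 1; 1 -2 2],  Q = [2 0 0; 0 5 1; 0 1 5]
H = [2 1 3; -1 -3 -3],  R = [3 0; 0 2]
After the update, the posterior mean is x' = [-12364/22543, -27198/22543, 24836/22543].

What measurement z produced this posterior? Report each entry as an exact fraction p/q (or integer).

x̄ = F·x = [1, 5, 8]
P̄ = F·P·Fᵀ + Q = [46 0 -8; 0 17 13; -8 13 23]
S = H·P̄·Hᵀ + R = [393 -434; -434 594]
K = P̄·Hᵀ·S⁻¹ = [15422/22543 10433/22543; -2898/22543 -5533/22543; -2098/22543 -5328/22543]
x' − x̄ = [-34907/22543, -139913/22543, -155508/22543] = K·y
y = (KᵀK)⁻¹·Kᵀ·(x' − x̄) = [-30, 41]
z = y + H·x̄ = [-30, 41] + [31, -40] = [1, 1]

z = [1, 1]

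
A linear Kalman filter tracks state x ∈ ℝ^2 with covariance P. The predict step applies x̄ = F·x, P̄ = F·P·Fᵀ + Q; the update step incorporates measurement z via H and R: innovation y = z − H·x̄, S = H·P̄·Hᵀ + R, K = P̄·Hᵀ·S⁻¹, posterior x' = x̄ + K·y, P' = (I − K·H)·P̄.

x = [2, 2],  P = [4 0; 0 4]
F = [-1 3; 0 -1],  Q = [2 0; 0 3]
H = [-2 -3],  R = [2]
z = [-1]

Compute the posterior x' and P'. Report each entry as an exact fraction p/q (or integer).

x̄ = F·x = [4, -2]
P̄ = F·P·Fᵀ + Q = [42 -12; -12 7]
y = z − H·x̄ = [1]
S = H·P̄·Hᵀ + R = [89]
K = P̄·Hᵀ·S⁻¹ = [-48/89; 3/89]
x' = x̄ + K·y = [308/89, -175/89]
P' = (I − K·H)·P̄ = [1434/89 -924/89; -924/89 614/89]

x' = [308/89, -175/89]
P' = [1434/89 -924/89; -924/89 614/89]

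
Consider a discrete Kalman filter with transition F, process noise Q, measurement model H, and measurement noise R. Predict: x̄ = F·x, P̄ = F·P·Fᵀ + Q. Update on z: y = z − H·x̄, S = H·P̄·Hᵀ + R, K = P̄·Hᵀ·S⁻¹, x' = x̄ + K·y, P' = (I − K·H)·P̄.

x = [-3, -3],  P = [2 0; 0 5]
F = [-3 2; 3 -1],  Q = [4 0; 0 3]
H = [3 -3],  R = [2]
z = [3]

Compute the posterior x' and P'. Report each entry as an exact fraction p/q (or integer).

x̄ = F·x = [3, -6]
P̄ = F·P·Fᵀ + Q = [42 -28; -28 26]
y = z − H·x̄ = [-24]
S = H·P̄·Hᵀ + R = [1118]
K = P̄·Hᵀ·S⁻¹ = [105/559; -81/559]
x' = x̄ + K·y = [-843/559, -1410/559]
P' = (I − K·H)·P̄ = [1428/559 1358/559; 1358/559 1412/559]

x' = [-843/559, -1410/559]
P' = [1428/559 1358/559; 1358/559 1412/559]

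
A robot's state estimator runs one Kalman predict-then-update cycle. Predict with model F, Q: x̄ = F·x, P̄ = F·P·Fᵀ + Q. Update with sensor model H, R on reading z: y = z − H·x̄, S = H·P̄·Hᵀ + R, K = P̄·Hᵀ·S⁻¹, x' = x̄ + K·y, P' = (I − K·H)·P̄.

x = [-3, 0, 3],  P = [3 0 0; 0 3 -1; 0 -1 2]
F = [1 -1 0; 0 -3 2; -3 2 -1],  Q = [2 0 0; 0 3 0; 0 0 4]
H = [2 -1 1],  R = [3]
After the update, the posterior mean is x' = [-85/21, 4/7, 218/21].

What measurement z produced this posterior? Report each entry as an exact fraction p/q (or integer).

z = [2]

x̄ = F·x = [-3, 6, 6]
P̄ = F·P·Fᵀ + Q = [8 11 -16; 11 50 -29; -16 -29 49]
S = H·P̄·Hᵀ + R = [84]
K = P̄·Hᵀ·S⁻¹ = [-11/84; -19/28; 23/42]
x' − x̄ = [-22/21, -38/7, 92/21] = K·y
y = (KᵀK)⁻¹·Kᵀ·(x' − x̄) = [8]
z = y + H·x̄ = [8] + [-6] = [2]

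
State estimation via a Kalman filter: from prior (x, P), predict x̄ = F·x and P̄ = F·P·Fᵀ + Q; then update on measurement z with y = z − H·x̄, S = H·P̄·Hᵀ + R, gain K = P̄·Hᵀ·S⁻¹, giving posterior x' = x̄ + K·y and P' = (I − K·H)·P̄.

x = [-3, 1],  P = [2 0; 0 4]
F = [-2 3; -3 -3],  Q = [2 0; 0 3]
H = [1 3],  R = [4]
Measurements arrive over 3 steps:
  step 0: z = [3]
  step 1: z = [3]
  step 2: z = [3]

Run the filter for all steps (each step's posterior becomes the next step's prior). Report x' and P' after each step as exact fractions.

step 0: x̄ = F·x = [9, 6]
step 0: P̄ = F·P·Fᵀ + Q = [46 -24; -24 57]
step 0: y = z − H·x̄ = [-24]
step 0: S = H·P̄·Hᵀ + R = [419]
step 0: K = P̄·Hᵀ·S⁻¹ = [-26/419; 147/419]
step 0: x' = x̄ + K·y = [4395/419, -1014/419]
step 0: P' = (I − K·H)·P̄ = [18598/419 -6234/419; -6234/419 2274/419]
step 1: x̄ = F·x = [-11832/419, -10143/419]
step 1: P̄ = F·P·Fᵀ + Q = [170504/419 109824/419; 109824/419 76893/419]
step 1: y = z − H·x̄ = [43518/419]
step 1: S = H·P̄·Hᵀ + R = [1523161/419]
step 1: K = P̄·Hᵀ·S⁻¹ = [499976/1523161; 340503/1523161]
step 1: x' = x̄ + K·y = [8916264/1523161, -1506951/1523161]
step 1: P' = (I − K·H)·P̄ = [23219672/1523161 -7073256/1523161; -7073256/1523161 2811756/1523161]
step 2: x̄ = F·x = [-22353381/1523161, -22227939/1523161]
step 2: P̄ = F·P·Fᵀ + Q = [206109886/1523161 135231996/1523161; 135231996/1523161 111533727/1523161]
step 2: y = z − H·x̄ = [93606681/1523161]
step 2: S = H·P̄·Hᵀ + R = [2027398049/1523161]
step 2: K = P̄·Hᵀ·S⁻¹ = [611805874/2027398049; 469833177/2027398049]
step 2: x' = x̄ + K·y = [7845471525/2027398049, -712568034/2027398049]
step 2: P' = (I − K·H)·P̄ = [28598653258/2027398049 -8717143254/2027398049; -8717143254/2027398049 3532158654/2027398049]

step 0: x' = [4395/419, -1014/419], P' = [18598/419 -6234/419; -6234/419 2274/419]
step 1: x' = [8916264/1523161, -1506951/1523161], P' = [23219672/1523161 -7073256/1523161; -7073256/1523161 2811756/1523161]
step 2: x' = [7845471525/2027398049, -712568034/2027398049], P' = [28598653258/2027398049 -8717143254/2027398049; -8717143254/2027398049 3532158654/2027398049]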